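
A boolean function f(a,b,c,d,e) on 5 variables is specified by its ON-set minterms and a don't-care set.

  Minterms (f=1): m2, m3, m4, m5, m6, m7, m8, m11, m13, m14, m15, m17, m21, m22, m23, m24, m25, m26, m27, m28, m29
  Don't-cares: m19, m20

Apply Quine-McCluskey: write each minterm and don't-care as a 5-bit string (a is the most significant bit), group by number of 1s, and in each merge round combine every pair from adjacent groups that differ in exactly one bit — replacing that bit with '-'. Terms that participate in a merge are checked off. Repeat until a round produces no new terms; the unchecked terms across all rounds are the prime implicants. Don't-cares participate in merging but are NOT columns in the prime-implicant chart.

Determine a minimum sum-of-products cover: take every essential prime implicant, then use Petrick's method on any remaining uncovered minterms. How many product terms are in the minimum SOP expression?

9

[col 0] 00010*, 00011*, 00100*, 00101*, 00110*, 00111*, 01000*, 01011*, 01101*, 01110*, 01111*, 10001*, 10011*, 10100*, 10101*, 10110*, 10111*, 11000*, 11001*, 11010*, 11011*, 11100*, 11101*
[col 1] -0011*, -0100*, -0101*, -0110*, -0111*, -1000, -1011*, -1101*, 0-011*, 0-101*, 0-110*, 0-111*, 00-10*, 00-11*, 0001-*, 001-0*, 001-1*, 0010-*, 0011-*, 01-11*, 011-1*, 0111-*, 1-001*, 1-011*, 1-100*, 1-101*, 10-01*, 10-11*, 100-1*, 101-0*, 101-1*, 1010-*, 1011-*, 11-00*, 11-01*, 110-0*, 110-1*, 1100-*, 1101-*, 1110-*
[col 2] --011, --101, -0-11, -01-0*, -01-1*, -010-*, -011-*, 0--11, 0-1-1, 0-11-, 00-1-, 001--*, 1--01, 1-0-1, 1-10-, 10--1, 101--*, 11-0-, 110--
[col 3] -01--
Prime implicants: --011, --101, -0-11, -01--, -1000, 0--11, 0-1-1, 0-11-, 00-1-, 1--01, 1-0-1, 1-10-, 10--1, 11-0-, 110--
PI chart (minterm → PIs covering it):
  2 | 00-1-  (sole → essential)
  3 | --011,-0-11,0--11,00-1-
  4 | -01--  (sole → essential)
  5 | --101,-01--,0-1-1
  6 | -01--,0-11-,00-1-
  7 | -0-11,-01--,0--11,0-1-1,0-11-,00-1-
  8 | -1000  (sole → essential)
  11 | --011,0--11
  13 | --101,0-1-1
  14 | 0-11-  (sole → essential)
  15 | 0--11,0-1-1,0-11-
  17 | 1--01,1-0-1,10--1
  21 | --101,-01--,1--01,1-10-,10--1
  22 | -01--  (sole → essential)
  23 | -0-11,-01--,10--1
  24 | -1000,11-0-,110--
  25 | 1--01,1-0-1,11-0-,110--
  26 | 110--  (sole → essential)
  27 | --011,1-0-1,110--
  28 | 1-10-,11-0-
  29 | --101,1--01,1-10-,11-0-
Essential prime implicants: -01--, -1000, 0-11-, 00-1-, 110--
Petrick residual → --011, --101, 1--01, 1-10-
Minimum SOP uses 9 PIs: c'de + cd'e + b'c + bc'd'e' + a'cd + a'b'd + ad'e + acd' + abc'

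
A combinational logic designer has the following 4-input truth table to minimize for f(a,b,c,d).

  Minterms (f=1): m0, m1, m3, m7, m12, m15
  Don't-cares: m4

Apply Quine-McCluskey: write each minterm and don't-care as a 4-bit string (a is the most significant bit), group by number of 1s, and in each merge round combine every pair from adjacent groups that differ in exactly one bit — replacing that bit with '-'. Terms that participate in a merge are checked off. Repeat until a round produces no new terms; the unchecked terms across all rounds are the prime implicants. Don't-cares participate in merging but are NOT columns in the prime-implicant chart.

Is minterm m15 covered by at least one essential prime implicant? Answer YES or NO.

YES

Round 0: 0000✓ 0001✓ 0011✓ 0100✓ 0111✓ 1100✓ 1111✓
Round 1: -100 -111 0-00 0-11 00-1 000-
PIs = {-100, -111, 0-00, 0-11, 00-1, 000-}
Coverage chart:
  m0: 0-00,000-
  m1: 00-1,000-
  m3: 0-11,00-1
  m7: -111,0-11
  m12: -100 ←essential
  m15: -111 ←essential
Essential: -100, -111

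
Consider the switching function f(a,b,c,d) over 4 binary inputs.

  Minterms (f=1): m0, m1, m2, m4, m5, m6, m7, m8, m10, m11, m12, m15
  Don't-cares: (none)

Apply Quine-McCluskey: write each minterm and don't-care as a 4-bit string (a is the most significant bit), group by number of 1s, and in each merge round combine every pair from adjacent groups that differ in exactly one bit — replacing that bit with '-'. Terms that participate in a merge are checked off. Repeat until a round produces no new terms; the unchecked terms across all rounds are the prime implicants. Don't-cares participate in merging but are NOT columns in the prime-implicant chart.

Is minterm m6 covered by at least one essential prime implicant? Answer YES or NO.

NO

size-2^0 implicants → 0000(✓)  0001(✓)  0010(✓)  0100(✓)  0101(✓)  0110(✓)  0111(✓)  1000(✓)  1010(✓)  1011(✓)  1100(✓)  1111(✓)
size-2^1 implicants → -000(✓)  -010(✓)  -100(✓)  -111  0-00(✓)  0-01(✓)  0-10(✓)  00-0(✓)  000-(✓)  01-0(✓)  01-1(✓)  010-(✓)  011-(✓)  1-00(✓)  1-11  10-0(✓)  101-
size-2^2 implicants → --00  -0-0  0--0  0-0-  01--
Unchecked terms (primes): --00, -0-0, -111, 0--0, 0-0-, 01--, 1-11, 101-
Minterm coverage:
  m0 ⊆ --00,-0-0,0--0,0-0-
  m1 ⊆ 0-0- [E]
  m2 ⊆ -0-0,0--0
  m4 ⊆ --00,0--0,0-0-,01--
  m5 ⊆ 0-0-,01--
  m6 ⊆ 0--0,01--
  m7 ⊆ -111,01--
  m8 ⊆ --00,-0-0
  m10 ⊆ -0-0,101-
  m11 ⊆ 1-11,101-
  m12 ⊆ --00 [E]
  m15 ⊆ -111,1-11
E = {--00, 0-0-}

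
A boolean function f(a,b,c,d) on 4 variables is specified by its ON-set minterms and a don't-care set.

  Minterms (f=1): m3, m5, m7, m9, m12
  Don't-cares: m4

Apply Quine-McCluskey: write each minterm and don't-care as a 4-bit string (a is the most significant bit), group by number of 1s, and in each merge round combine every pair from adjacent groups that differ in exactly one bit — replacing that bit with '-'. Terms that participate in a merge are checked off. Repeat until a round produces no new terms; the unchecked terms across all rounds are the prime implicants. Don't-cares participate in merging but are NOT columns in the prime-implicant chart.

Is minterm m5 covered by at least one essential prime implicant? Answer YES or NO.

Round 0: 0011✓ 0100✓ 0101✓ 0111✓ 1001 1100✓
Round 1: -100 0-11 01-1 010-
PIs = {-100, 0-11, 01-1, 010-, 1001}
Coverage chart:
  m3: 0-11 ←essential
  m5: 01-1,010-
  m7: 0-11,01-1
  m9: 1001 ←essential
  m12: -100 ←essential
Essential: -100, 0-11, 1001

NO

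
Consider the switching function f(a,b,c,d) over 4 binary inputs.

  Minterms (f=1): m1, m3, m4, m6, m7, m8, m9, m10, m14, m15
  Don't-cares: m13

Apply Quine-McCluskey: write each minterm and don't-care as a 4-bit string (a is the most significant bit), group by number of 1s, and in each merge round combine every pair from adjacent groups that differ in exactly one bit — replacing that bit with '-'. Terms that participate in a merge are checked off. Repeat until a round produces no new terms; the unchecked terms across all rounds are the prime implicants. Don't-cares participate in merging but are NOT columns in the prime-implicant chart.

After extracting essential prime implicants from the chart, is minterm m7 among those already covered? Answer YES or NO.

Round 0: 0001✓ 0011✓ 0100✓ 0110✓ 0111✓ 1000✓ 1001✓ 1010✓ 1101✓ 1110✓ 1111✓
Round 1: -001 -110✓ -111✓ 0-11 00-1 01-0 011-✓ 1-01 1-10 10-0 100- 11-1 111-✓
Round 2: -11-
PIs = {-001, -11-, 0-11, 00-1, 01-0, 1-01, 1-10, 10-0, 100-, 11-1}
Coverage chart:
  m1: -001,00-1
  m3: 0-11,00-1
  m4: 01-0 ←essential
  m6: -11-,01-0
  m7: -11-,0-11
  m8: 10-0,100-
  m9: -001,1-01,100-
  m10: 1-10,10-0
  m14: -11-,1-10
  m15: -11-,11-1
Essential: 01-0

NO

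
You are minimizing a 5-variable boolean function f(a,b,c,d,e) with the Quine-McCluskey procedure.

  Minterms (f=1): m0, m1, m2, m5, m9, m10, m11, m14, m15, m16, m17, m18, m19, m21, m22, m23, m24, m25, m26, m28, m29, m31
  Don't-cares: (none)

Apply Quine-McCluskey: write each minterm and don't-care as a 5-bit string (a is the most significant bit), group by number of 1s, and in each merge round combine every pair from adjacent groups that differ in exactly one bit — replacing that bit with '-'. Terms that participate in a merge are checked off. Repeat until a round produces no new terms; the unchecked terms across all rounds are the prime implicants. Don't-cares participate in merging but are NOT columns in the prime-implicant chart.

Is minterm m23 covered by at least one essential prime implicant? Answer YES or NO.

YES

size-2^0 implicants → 00000(✓)  00001(✓)  00010(✓)  00101(✓)  01001(✓)  01010(✓)  01011(✓)  01110(✓)  01111(✓)  10000(✓)  10001(✓)  10010(✓)  10011(✓)  10101(✓)  10110(✓)  10111(✓)  11000(✓)  11001(✓)  11010(✓)  11100(✓)  11101(✓)  11111(✓)
size-2^1 implicants → -0000(✓)  -0001(✓)  -0010(✓)  -0101(✓)  -1001(✓)  -1010(✓)  -1111  0-001(✓)  0-010(✓)  00-01(✓)  000-0(✓)  0000-(✓)  01-10(✓)  01-11(✓)  010-1  0101-(✓)  0111-(✓)  1-000(✓)  1-001(✓)  1-010(✓)  1-101(✓)  1-111(✓)  10-01(✓)  10-10(✓)  10-11(✓)  100-0(✓)  100-1(✓)  1000-(✓)  1001-(✓)  101-1(✓)  1011-(✓)  11-00(✓)  11-01(✓)  110-0(✓)  1100-(✓)  111-1(✓)  1110-(✓)
size-2^2 implicants → --001  --010  -0-01  -00-0  -000-  01-1-  1--01  1-0-0  1-00-  1-1-1  10--1  10-1-  100--  11-0-
Unchecked terms (primes): --001, --010, -0-01, -00-0, -000-, -1111, 01-1-, 010-1, 1--01, 1-0-0, 1-00-, 1-1-1, 10--1, 10-1-, 100--, 11-0-
Minterm coverage:
  m0 ⊆ -00-0,-000-
  m1 ⊆ --001,-0-01,-000-
  m2 ⊆ --010,-00-0
  m5 ⊆ -0-01 [E]
  m9 ⊆ --001,010-1
  m10 ⊆ --010,01-1-
  m11 ⊆ 01-1-,010-1
  m14 ⊆ 01-1- [E]
  m15 ⊆ -1111,01-1-
  m16 ⊆ -00-0,-000-,1-0-0,1-00-,100--
  m17 ⊆ --001,-0-01,-000-,1--01,1-00-,10--1,100--
  m18 ⊆ --010,-00-0,1-0-0,10-1-,100--
  m19 ⊆ 10--1,10-1-,100--
  m21 ⊆ -0-01,1--01,1-1-1,10--1
  m22 ⊆ 10-1- [E]
  m23 ⊆ 1-1-1,10--1,10-1-
  m24 ⊆ 1-0-0,1-00-,11-0-
  m25 ⊆ --001,1--01,1-00-,11-0-
  m26 ⊆ --010,1-0-0
  m28 ⊆ 11-0- [E]
  m29 ⊆ 1--01,1-1-1,11-0-
  m31 ⊆ -1111,1-1-1
E = {-0-01, 01-1-, 10-1-, 11-0-}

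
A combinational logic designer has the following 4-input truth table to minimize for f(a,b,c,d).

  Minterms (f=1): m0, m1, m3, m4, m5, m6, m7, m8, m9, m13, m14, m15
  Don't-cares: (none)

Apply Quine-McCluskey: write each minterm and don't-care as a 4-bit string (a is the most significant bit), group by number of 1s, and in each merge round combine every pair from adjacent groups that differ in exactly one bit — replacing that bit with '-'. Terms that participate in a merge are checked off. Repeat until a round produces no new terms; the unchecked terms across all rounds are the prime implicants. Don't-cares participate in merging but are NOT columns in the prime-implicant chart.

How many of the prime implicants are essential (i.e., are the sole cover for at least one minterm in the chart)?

Round 0: 0000✓ 0001✓ 0011✓ 0100✓ 0101✓ 0110✓ 0111✓ 1000✓ 1001✓ 1101✓ 1110✓ 1111✓
Round 1: -000✓ -001✓ -101✓ -110✓ -111✓ 0-00✓ 0-01✓ 0-11✓ 00-1✓ 000-✓ 01-0✓ 01-1✓ 010-✓ 011-✓ 1-01✓ 100-✓ 11-1✓ 111-✓
Round 2: --01 -00- -1-1 -11- 0--1 0-0- 01--
PIs = {--01, -00-, -1-1, -11-, 0--1, 0-0-, 01--}
Coverage chart:
  m0: -00-,0-0-
  m1: --01,-00-,0--1,0-0-
  m3: 0--1 ←essential
  m4: 0-0-,01--
  m5: --01,-1-1,0--1,0-0-,01--
  m6: -11-,01--
  m7: -1-1,-11-,0--1,01--
  m8: -00- ←essential
  m9: --01,-00-
  m13: --01,-1-1
  m14: -11- ←essential
  m15: -1-1,-11-
Essential: -00-, -11-, 0--1

3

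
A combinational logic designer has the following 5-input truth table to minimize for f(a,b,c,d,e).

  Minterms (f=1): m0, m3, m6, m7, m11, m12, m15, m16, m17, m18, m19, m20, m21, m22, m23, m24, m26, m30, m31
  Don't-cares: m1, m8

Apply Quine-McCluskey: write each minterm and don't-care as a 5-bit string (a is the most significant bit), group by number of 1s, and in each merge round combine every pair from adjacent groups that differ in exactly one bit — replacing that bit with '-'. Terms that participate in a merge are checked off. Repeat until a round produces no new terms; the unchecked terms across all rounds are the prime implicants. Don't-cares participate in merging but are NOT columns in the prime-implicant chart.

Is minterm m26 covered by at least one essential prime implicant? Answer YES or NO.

Round 0: 00000✓ 00001✓ 00011✓ 00110✓ 00111✓ 01000✓ 01011✓ 01100✓ 01111✓ 10000✓ 10001✓ 10010✓ 10011✓ 10100✓ 10101✓ 10110✓ 10111✓ 11000✓ 11010✓ 11110✓ 11111✓
Round 1: -0000✓ -0001✓ -0011✓ -0110✓ -0111✓ -1000✓ -1111✓ 0-000✓ 0-011✓ 0-111✓ 00-11✓ 000-1✓ 0000-✓ 0011-✓ 01-00 01-11✓ 1-000✓ 1-010✓ 1-110✓ 1-111✓ 10-00✓ 10-01✓ 10-10✓ 10-11✓ 100-0✓ 100-1✓ 1000-✓ 1001-✓ 101-0✓ 101-1✓ 1010-✓ 1011-✓ 11-10✓ 110-0✓ 1111-✓
Round 2: --000 --111 -0-11 -00-1 -000- -011- 0--11 1--10 1-0-0 1-11- 10--0✓ 10--1✓ 10-0-✓ 10-1-✓ 100--✓ 101--✓
Round 3: 10---
PIs = {--000, --111, -0-11, -00-1, -000-, -011-, 0--11, 01-00, 1--10, 1-0-0, 1-11-, 10---}
Coverage chart:
  m0: --000,-000-
  m3: -0-11,-00-1,0--11
  m6: -011- ←essential
  m7: --111,-0-11,-011-,0--11
  m11: 0--11 ←essential
  m12: 01-00 ←essential
  m15: --111,0--11
  m16: --000,-000-,1-0-0,10---
  m17: -00-1,-000-,10---
  m18: 1--10,1-0-0,10---
  m19: -0-11,-00-1,10---
  m20: 10--- ←essential
  m21: 10--- ←essential
  m22: -011-,1--10,1-11-,10---
  m23: --111,-0-11,-011-,1-11-,10---
  m24: --000,1-0-0
  m26: 1--10,1-0-0
  m30: 1--10,1-11-
  m31: --111,1-11-
Essential: -011-, 0--11, 01-00, 10---

NO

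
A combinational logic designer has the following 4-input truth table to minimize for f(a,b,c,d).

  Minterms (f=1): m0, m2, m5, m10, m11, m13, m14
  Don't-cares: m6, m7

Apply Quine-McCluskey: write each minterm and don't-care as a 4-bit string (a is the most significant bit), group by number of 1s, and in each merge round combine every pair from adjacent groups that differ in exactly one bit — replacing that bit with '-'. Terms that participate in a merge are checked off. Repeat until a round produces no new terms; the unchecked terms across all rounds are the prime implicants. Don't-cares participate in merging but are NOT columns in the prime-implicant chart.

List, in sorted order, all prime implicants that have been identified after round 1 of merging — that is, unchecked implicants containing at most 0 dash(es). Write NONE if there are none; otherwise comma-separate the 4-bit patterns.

[col 0] 0000*, 0010*, 0101*, 0110*, 0111*, 1010*, 1011*, 1101*, 1110*
[col 1] -010*, -101, -110*, 0-10*, 00-0, 01-1, 011-, 1-10*, 101-
[col 2] --10
Prime implicants: --10, -101, 00-0, 01-1, 011-, 101-

NONE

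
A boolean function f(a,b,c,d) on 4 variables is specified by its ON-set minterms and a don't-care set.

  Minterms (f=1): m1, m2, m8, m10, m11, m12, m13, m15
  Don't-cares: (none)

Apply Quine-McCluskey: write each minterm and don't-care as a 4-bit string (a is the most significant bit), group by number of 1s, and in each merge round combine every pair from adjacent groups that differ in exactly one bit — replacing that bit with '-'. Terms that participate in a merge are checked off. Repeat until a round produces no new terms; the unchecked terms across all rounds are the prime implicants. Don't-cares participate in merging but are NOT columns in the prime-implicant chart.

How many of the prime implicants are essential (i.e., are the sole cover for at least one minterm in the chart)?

[col 0] 0001, 0010*, 1000*, 1010*, 1011*, 1100*, 1101*, 1111*
[col 1] -010, 1-00, 1-11, 10-0, 101-, 11-1, 110-
Prime implicants: -010, 0001, 1-00, 1-11, 10-0, 101-, 11-1, 110-
PI chart (minterm → PIs covering it):
  1 | 0001  (sole → essential)
  2 | -010  (sole → essential)
  8 | 1-00,10-0
  10 | -010,10-0,101-
  11 | 1-11,101-
  12 | 1-00,110-
  13 | 11-1,110-
  15 | 1-11,11-1
Essential prime implicants: -010, 0001

2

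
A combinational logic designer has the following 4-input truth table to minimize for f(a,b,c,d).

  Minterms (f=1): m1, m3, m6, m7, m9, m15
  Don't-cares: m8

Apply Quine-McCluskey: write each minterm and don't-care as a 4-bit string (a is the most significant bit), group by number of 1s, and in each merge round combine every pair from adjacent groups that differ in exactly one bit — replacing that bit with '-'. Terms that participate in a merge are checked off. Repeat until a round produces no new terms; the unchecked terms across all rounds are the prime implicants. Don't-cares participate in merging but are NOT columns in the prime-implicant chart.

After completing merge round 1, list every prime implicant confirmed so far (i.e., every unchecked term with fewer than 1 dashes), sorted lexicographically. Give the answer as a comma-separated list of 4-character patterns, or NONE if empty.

NONE

size-2^0 implicants → 0001(✓)  0011(✓)  0110(✓)  0111(✓)  1000(✓)  1001(✓)  1111(✓)
size-2^1 implicants → -001  -111  0-11  00-1  011-  100-
Unchecked terms (primes): -001, -111, 0-11, 00-1, 011-, 100-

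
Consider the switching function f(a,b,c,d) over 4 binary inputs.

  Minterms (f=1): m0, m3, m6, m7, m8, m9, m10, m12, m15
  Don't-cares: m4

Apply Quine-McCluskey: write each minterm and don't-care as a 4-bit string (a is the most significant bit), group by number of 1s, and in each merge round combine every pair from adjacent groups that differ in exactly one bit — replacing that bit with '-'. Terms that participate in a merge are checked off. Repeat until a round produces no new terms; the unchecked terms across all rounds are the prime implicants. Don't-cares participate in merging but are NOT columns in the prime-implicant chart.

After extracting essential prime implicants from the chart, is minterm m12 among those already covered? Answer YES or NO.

YES

size-2^0 implicants → 0000(✓)  0011(✓)  0100(✓)  0110(✓)  0111(✓)  1000(✓)  1001(✓)  1010(✓)  1100(✓)  1111(✓)
size-2^1 implicants → -000(✓)  -100(✓)  -111  0-00(✓)  0-11  01-0  011-  1-00(✓)  10-0  100-
size-2^2 implicants → --00
Unchecked terms (primes): --00, -111, 0-11, 01-0, 011-, 10-0, 100-
Minterm coverage:
  m0 ⊆ --00 [E]
  m3 ⊆ 0-11 [E]
  m6 ⊆ 01-0,011-
  m7 ⊆ -111,0-11,011-
  m8 ⊆ --00,10-0,100-
  m9 ⊆ 100- [E]
  m10 ⊆ 10-0 [E]
  m12 ⊆ --00 [E]
  m15 ⊆ -111 [E]
E = {--00, -111, 0-11, 10-0, 100-}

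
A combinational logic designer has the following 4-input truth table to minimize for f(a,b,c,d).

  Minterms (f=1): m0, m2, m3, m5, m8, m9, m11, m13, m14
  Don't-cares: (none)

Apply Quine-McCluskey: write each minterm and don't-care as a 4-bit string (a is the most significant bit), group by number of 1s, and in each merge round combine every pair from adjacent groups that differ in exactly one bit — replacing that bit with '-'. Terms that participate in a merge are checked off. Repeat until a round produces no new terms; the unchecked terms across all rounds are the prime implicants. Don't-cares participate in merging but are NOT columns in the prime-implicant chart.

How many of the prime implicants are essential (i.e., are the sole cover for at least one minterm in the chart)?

[col 0] 0000*, 0010*, 0011*, 0101*, 1000*, 1001*, 1011*, 1101*, 1110
[col 1] -000, -011, -101, 00-0, 001-, 1-01, 10-1, 100-
Prime implicants: -000, -011, -101, 00-0, 001-, 1-01, 10-1, 100-, 1110
PI chart (minterm → PIs covering it):
  0 | -000,00-0
  2 | 00-0,001-
  3 | -011,001-
  5 | -101  (sole → essential)
  8 | -000,100-
  9 | 1-01,10-1,100-
  11 | -011,10-1
  13 | -101,1-01
  14 | 1110  (sole → essential)
Essential prime implicants: -101, 1110

2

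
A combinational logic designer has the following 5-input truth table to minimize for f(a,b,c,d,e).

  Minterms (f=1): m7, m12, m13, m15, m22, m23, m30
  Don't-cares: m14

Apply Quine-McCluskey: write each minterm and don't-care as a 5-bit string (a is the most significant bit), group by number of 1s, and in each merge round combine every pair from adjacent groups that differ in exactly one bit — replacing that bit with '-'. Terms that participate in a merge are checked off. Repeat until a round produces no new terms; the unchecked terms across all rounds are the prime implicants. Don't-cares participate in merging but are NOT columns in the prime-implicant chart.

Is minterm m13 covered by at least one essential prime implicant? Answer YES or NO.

size-2^0 implicants → 00111(✓)  01100(✓)  01101(✓)  01110(✓)  01111(✓)  10110(✓)  10111(✓)  11110(✓)
size-2^1 implicants → -0111  -1110  0-111  011-0(✓)  011-1(✓)  0110-(✓)  0111-(✓)  1-110  1011-
size-2^2 implicants → 011--
Unchecked terms (primes): -0111, -1110, 0-111, 011--, 1-110, 1011-
Minterm coverage:
  m7 ⊆ -0111,0-111
  m12 ⊆ 011-- [E]
  m13 ⊆ 011-- [E]
  m15 ⊆ 0-111,011--
  m22 ⊆ 1-110,1011-
  m23 ⊆ -0111,1011-
  m30 ⊆ -1110,1-110
E = {011--}

YES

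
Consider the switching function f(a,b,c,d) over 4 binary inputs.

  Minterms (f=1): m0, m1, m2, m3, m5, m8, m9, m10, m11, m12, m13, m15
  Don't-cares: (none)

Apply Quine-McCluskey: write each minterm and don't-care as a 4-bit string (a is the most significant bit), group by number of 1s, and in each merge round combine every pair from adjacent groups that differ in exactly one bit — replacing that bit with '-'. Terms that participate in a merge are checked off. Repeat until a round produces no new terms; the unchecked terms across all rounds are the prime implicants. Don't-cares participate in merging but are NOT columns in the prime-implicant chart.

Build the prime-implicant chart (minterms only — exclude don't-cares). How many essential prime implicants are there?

4

Round 0: 0000✓ 0001✓ 0010✓ 0011✓ 0101✓ 1000✓ 1001✓ 1010✓ 1011✓ 1100✓ 1101✓ 1111✓
Round 1: -000✓ -001✓ -010✓ -011✓ -101✓ 0-01✓ 00-0✓ 00-1✓ 000-✓ 001-✓ 1-00✓ 1-01✓ 1-11✓ 10-0✓ 10-1✓ 100-✓ 101-✓ 11-1✓ 110-✓
Round 2: --01 -0-0✓ -0-1✓ -00-✓ -01-✓ 00--✓ 1--1 1-0- 10--✓
Round 3: -0--
PIs = {--01, -0--, 1--1, 1-0-}
Coverage chart:
  m0: -0-- ←essential
  m1: --01,-0--
  m2: -0-- ←essential
  m3: -0-- ←essential
  m5: --01 ←essential
  m8: -0--,1-0-
  m9: --01,-0--,1--1,1-0-
  m10: -0-- ←essential
  m11: -0--,1--1
  m12: 1-0- ←essential
  m13: --01,1--1,1-0-
  m15: 1--1 ←essential
Essential: --01, -0--, 1--1, 1-0-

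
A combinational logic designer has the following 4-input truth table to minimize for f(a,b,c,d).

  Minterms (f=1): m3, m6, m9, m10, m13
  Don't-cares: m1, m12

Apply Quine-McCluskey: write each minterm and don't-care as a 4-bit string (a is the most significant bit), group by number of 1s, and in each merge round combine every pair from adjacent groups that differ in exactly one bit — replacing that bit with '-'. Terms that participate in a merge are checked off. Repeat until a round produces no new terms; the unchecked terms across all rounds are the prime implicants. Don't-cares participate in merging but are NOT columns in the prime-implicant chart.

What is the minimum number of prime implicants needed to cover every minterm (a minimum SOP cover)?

4

Round 0: 0001✓ 0011✓ 0110 1001✓ 1010 1100✓ 1101✓
Round 1: -001 00-1 1-01 110-
PIs = {-001, 00-1, 0110, 1-01, 1010, 110-}
Coverage chart:
  m3: 00-1 ←essential
  m6: 0110 ←essential
  m9: -001,1-01
  m10: 1010 ←essential
  m13: 1-01,110-
Essential: 00-1, 0110, 1010
Petrick residual → 1-01
Min cover (4 terms): a'b'd + a'bcd' + ac'd + ab'cd'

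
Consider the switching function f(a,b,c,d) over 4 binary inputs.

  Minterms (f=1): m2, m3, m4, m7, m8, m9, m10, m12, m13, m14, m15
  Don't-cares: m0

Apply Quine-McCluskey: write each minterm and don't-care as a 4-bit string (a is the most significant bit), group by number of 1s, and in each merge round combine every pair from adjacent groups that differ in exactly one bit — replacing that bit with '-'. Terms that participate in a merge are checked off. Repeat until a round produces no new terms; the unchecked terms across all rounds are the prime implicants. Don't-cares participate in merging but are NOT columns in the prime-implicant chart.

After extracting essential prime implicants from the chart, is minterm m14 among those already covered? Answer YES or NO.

size-2^0 implicants → 0000(✓)  0010(✓)  0011(✓)  0100(✓)  0111(✓)  1000(✓)  1001(✓)  1010(✓)  1100(✓)  1101(✓)  1110(✓)  1111(✓)
size-2^1 implicants → -000(✓)  -010(✓)  -100(✓)  -111  0-00(✓)  0-11  00-0(✓)  001-  1-00(✓)  1-01(✓)  1-10(✓)  10-0(✓)  100-(✓)  11-0(✓)  11-1(✓)  110-(✓)  111-(✓)
size-2^2 implicants → --00  -0-0  1--0  1-0-  11--
Unchecked terms (primes): --00, -0-0, -111, 0-11, 001-, 1--0, 1-0-, 11--
Minterm coverage:
  m2 ⊆ -0-0,001-
  m3 ⊆ 0-11,001-
  m4 ⊆ --00 [E]
  m7 ⊆ -111,0-11
  m8 ⊆ --00,-0-0,1--0,1-0-
  m9 ⊆ 1-0- [E]
  m10 ⊆ -0-0,1--0
  m12 ⊆ --00,1--0,1-0-,11--
  m13 ⊆ 1-0-,11--
  m14 ⊆ 1--0,11--
  m15 ⊆ -111,11--
E = {--00, 1-0-}

NO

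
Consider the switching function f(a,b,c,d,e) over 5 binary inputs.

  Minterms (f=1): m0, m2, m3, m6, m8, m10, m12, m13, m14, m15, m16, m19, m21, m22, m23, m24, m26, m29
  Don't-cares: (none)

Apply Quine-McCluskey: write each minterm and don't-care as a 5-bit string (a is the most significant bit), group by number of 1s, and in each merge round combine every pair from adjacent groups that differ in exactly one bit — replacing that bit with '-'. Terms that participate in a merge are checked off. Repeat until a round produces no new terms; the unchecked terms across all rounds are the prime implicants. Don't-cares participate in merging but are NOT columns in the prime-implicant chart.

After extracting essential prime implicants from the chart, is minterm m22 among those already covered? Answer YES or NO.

NO

Round 0: 00000✓ 00010✓ 00011✓ 00110✓ 01000✓ 01010✓ 01100✓ 01101✓ 01110✓ 01111✓ 10000✓ 10011✓ 10101✓ 10110✓ 10111✓ 11000✓ 11010✓ 11101✓
Round 1: -0000✓ -0011 -0110 -1000✓ -1010✓ -1101 0-000✓ 0-010✓ 0-110✓ 00-10✓ 000-0✓ 0001- 01-00✓ 01-10✓ 010-0✓ 011-0✓ 011-1✓ 0110-✓ 0111-✓ 1-000✓ 1-101 10-11 101-1 1011- 110-0✓
Round 2: --000 -10-0 0--10 0-0-0 01--0 011--
PIs = {--000, -0011, -0110, -10-0, -1101, 0--10, 0-0-0, 0001-, 01--0, 011--, 1-101, 10-11, 101-1, 1011-}
Coverage chart:
  m0: --000,0-0-0
  m2: 0--10,0-0-0,0001-
  m3: -0011,0001-
  m6: -0110,0--10
  m8: --000,-10-0,0-0-0,01--0
  m10: -10-0,0--10,0-0-0,01--0
  m12: 01--0,011--
  m13: -1101,011--
  m14: 0--10,01--0,011--
  m15: 011-- ←essential
  m16: --000 ←essential
  m19: -0011,10-11
  m21: 1-101,101-1
  m22: -0110,1011-
  m23: 10-11,101-1,1011-
  m24: --000,-10-0
  m26: -10-0 ←essential
  m29: -1101,1-101
Essential: --000, -10-0, 011--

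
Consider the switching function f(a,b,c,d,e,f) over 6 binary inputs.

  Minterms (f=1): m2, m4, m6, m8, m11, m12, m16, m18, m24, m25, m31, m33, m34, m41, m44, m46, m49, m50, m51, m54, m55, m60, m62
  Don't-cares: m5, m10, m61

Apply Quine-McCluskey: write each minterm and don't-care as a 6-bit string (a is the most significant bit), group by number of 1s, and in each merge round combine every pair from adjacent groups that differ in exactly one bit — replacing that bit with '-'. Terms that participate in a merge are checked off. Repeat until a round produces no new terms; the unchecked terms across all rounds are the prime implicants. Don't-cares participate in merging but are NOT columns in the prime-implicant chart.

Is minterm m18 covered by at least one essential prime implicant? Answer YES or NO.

YES

size-2^0 implicants → 000010(✓)  000100(✓)  000101(✓)  000110(✓)  001000(✓)  001010(✓)  001011(✓)  001100(✓)  010000(✓)  010010(✓)  011000(✓)  011001(✓)  011111  100001(✓)  100010(✓)  101001(✓)  101100(✓)  101110(✓)  110001(✓)  110010(✓)  110011(✓)  110110(✓)  110111(✓)  111100(✓)  111101(✓)  111110(✓)
size-2^1 implicants → -00010(✓)  -01100  -10010(✓)  0-0010(✓)  0-1000  00-010  00-100  000-10  0001-0  00010-  001-00  0010-0  00101-  01-000  0100-0  01100-  1-0001  1-0010(✓)  1-1100(✓)  1-1110(✓)  10-001  1011-0(✓)  11-110  110-10(✓)  110-11(✓)  1100-1  11001-(✓)  11011-(✓)  1111-0(✓)  11110-
size-2^2 implicants → --0010  1-11-0  110-1-
Unchecked terms (primes): --0010, -01100, 0-1000, 00-010, 00-100, 000-10, 0001-0, 00010-, 001-00, 0010-0, 00101-, 01-000, 0100-0, 01100-, 011111, 1-0001, 1-11-0, 10-001, 11-110, 110-1-, 1100-1, 11110-
Minterm coverage:
  m2 ⊆ --0010,00-010,000-10
  m4 ⊆ 00-100,0001-0,00010-
  m6 ⊆ 000-10,0001-0
  m8 ⊆ 0-1000,001-00,0010-0
  m11 ⊆ 00101- [E]
  m12 ⊆ -01100,00-100,001-00
  m16 ⊆ 01-000,0100-0
  m18 ⊆ --0010,0100-0
  m24 ⊆ 0-1000,01-000,01100-
  m25 ⊆ 01100- [E]
  m31 ⊆ 011111 [E]
  m33 ⊆ 1-0001,10-001
  m34 ⊆ --0010 [E]
  m41 ⊆ 10-001 [E]
  m44 ⊆ -01100,1-11-0
  m46 ⊆ 1-11-0 [E]
  m49 ⊆ 1-0001,1100-1
  m50 ⊆ --0010,110-1-
  m51 ⊆ 110-1-,1100-1
  m54 ⊆ 11-110,110-1-
  m55 ⊆ 110-1- [E]
  m60 ⊆ 1-11-0,11110-
  m62 ⊆ 1-11-0,11-110
E = {--0010, 00101-, 01100-, 011111, 1-11-0, 10-001, 110-1-}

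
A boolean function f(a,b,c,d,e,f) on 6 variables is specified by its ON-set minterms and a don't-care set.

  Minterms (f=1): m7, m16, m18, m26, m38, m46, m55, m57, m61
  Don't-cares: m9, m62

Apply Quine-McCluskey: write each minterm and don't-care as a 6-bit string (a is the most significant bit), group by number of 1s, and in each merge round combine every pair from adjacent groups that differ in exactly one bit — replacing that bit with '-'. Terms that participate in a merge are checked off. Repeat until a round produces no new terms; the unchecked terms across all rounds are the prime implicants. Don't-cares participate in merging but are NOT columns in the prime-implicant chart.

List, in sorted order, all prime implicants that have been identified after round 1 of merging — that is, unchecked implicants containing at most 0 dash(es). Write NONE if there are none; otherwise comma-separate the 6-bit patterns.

000111, 001001, 110111

[col 0] 000111, 001001, 010000*, 010010*, 011010*, 100110*, 101110*, 110111, 111001*, 111101*, 111110*
[col 1] 01-010, 0100-0, 1-1110, 10-110, 111-01
Prime implicants: 000111, 001001, 01-010, 0100-0, 1-1110, 10-110, 110111, 111-01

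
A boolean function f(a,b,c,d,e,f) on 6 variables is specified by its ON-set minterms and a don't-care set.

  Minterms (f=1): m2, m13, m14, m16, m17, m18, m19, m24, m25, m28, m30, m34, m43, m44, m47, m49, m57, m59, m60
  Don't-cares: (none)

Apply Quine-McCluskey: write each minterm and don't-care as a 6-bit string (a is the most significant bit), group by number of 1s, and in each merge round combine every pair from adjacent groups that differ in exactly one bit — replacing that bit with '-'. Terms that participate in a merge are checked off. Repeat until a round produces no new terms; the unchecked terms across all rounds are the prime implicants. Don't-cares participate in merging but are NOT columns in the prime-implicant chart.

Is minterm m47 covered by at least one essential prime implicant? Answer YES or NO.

YES

size-2^0 implicants → 000010(✓)  001101  001110(✓)  010000(✓)  010001(✓)  010010(✓)  010011(✓)  011000(✓)  011001(✓)  011100(✓)  011110(✓)  100010(✓)  101011(✓)  101100(✓)  101111(✓)  110001(✓)  111001(✓)  111011(✓)  111100(✓)
size-2^1 implicants → -00010  -10001(✓)  -11001(✓)  -11100  0-0010  0-1110  01-000(✓)  01-001(✓)  0100-0(✓)  0100-1(✓)  01000-(✓)  01001-(✓)  011-00  01100-(✓)  0111-0  1-1011  1-1100  101-11  11-001(✓)  1110-1
size-2^2 implicants → -1-001  01-00-  0100--
Unchecked terms (primes): -00010, -1-001, -11100, 0-0010, 0-1110, 001101, 01-00-, 0100--, 011-00, 0111-0, 1-1011, 1-1100, 101-11, 1110-1
Minterm coverage:
  m2 ⊆ -00010,0-0010
  m13 ⊆ 001101 [E]
  m14 ⊆ 0-1110 [E]
  m16 ⊆ 01-00-,0100--
  m17 ⊆ -1-001,01-00-,0100--
  m18 ⊆ 0-0010,0100--
  m19 ⊆ 0100-- [E]
  m24 ⊆ 01-00-,011-00
  m25 ⊆ -1-001,01-00-
  m28 ⊆ -11100,011-00,0111-0
  m30 ⊆ 0-1110,0111-0
  m34 ⊆ -00010 [E]
  m43 ⊆ 1-1011,101-11
  m44 ⊆ 1-1100 [E]
  m47 ⊆ 101-11 [E]
  m49 ⊆ -1-001 [E]
  m57 ⊆ -1-001,1110-1
  m59 ⊆ 1-1011,1110-1
  m60 ⊆ -11100,1-1100
E = {-00010, -1-001, 0-1110, 001101, 0100--, 1-1100, 101-11}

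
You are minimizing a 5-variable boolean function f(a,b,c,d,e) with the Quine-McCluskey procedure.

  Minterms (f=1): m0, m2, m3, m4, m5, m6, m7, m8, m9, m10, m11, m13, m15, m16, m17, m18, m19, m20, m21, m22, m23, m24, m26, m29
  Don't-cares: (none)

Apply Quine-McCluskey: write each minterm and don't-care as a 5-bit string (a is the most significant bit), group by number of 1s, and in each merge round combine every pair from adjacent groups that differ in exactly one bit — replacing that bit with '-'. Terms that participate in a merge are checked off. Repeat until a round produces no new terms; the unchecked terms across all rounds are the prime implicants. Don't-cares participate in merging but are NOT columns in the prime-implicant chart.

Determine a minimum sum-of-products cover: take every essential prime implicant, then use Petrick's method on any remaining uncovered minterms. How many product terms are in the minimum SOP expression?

6

[col 0] 00000*, 00010*, 00011*, 00100*, 00101*, 00110*, 00111*, 01000*, 01001*, 01010*, 01011*, 01101*, 01111*, 10000*, 10001*, 10010*, 10011*, 10100*, 10101*, 10110*, 10111*, 11000*, 11010*, 11101*
[col 1] -0000*, -0010*, -0011*, -0100*, -0101*, -0110*, -0111*, -1000*, -1010*, -1101*, 0-000*, 0-010*, 0-011*, 0-101*, 0-111*, 00-00*, 00-10*, 00-11*, 000-0*, 0001-*, 001-0*, 001-1*, 0010-*, 0011-*, 01-01*, 01-11*, 010-0*, 010-1*, 0100-*, 0101-*, 011-1*, 1-000*, 1-010*, 1-101*, 10-00*, 10-01*, 10-10*, 10-11*, 100-0*, 100-1*, 1000-*, 1001-*, 101-0*, 101-1*, 1010-*, 1011-*, 110-0*
[col 2] --000*, --010*, --101, -0-00*, -0-10*, -0-11*, -00-0*, -001-*, -01-0*, -01-1*, -010-*, -011-*, -10-0*, 0--11, 0-0-0*, 0-01-, 0-1-1, 00--0*, 00-1-*, 001--*, 01--1, 010--, 1-0-0*, 10--0*, 10--1*, 10-0-*, 10-1-*, 100--*, 101--*
[col 3] --0-0, -0--0, -0-1-, -01--, 10---
Prime implicants: --0-0, --101, -0--0, -0-1-, -01--, 0--11, 0-01-, 0-1-1, 01--1, 010--, 10---
PI chart (minterm → PIs covering it):
  0 | --0-0,-0--0
  2 | --0-0,-0--0,-0-1-,0-01-
  3 | -0-1-,0--11,0-01-
  4 | -0--0,-01--
  5 | --101,-01--,0-1-1
  6 | -0--0,-0-1-,-01--
  7 | -0-1-,-01--,0--11,0-1-1
  8 | --0-0,010--
  9 | 01--1,010--
  10 | --0-0,0-01-,010--
  11 | 0--11,0-01-,01--1,010--
  13 | --101,0-1-1,01--1
  15 | 0--11,0-1-1,01--1
  16 | --0-0,-0--0,10---
  17 | 10---  (sole → essential)
  18 | --0-0,-0--0,-0-1-,10---
  19 | -0-1-,10---
  20 | -0--0,-01--,10---
  21 | --101,-01--,10---
  22 | -0--0,-0-1-,-01--,10---
  23 | -0-1-,-01--,10---
  24 | --0-0  (sole → essential)
  26 | --0-0  (sole → essential)
  29 | --101  (sole → essential)
Essential prime implicants: --0-0, --101, 10---
Petrick residual → -0--0, -0-1-, 01--1
Minimum SOP uses 6 PIs: c'e' + cd'e + b'e' + b'd + a'be + ab'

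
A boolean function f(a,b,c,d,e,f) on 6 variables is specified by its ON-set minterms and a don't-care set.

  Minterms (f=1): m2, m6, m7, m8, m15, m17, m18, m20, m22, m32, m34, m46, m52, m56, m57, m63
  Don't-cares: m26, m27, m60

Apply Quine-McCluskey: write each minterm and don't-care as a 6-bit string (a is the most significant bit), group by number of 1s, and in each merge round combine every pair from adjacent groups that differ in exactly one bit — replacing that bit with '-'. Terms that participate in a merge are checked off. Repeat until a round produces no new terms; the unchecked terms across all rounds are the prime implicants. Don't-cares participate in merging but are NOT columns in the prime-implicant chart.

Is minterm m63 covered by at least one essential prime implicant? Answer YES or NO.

[col 0] 000010*, 000110*, 000111*, 001000, 001111*, 010001, 010010*, 010100*, 010110*, 011010*, 011011*, 100000*, 100010*, 101110, 110100*, 111000*, 111001*, 111100*, 111111
[col 1] -00010, -10100, 0-0010*, 0-0110*, 00-111, 000-10*, 00011-, 01-010, 010-10*, 0101-0, 01101-, 1000-0, 11-100, 111-00, 11100-
[col 2] 0-0-10
Prime implicants: -00010, -10100, 0-0-10, 00-111, 00011-, 001000, 01-010, 010001, 0101-0, 01101-, 1000-0, 101110, 11-100, 111-00, 11100-, 111111
PI chart (minterm → PIs covering it):
  2 | -00010,0-0-10
  6 | 0-0-10,00011-
  7 | 00-111,00011-
  8 | 001000  (sole → essential)
  15 | 00-111  (sole → essential)
  17 | 010001  (sole → essential)
  18 | 0-0-10,01-010
  20 | -10100,0101-0
  22 | 0-0-10,0101-0
  32 | 1000-0  (sole → essential)
  34 | -00010,1000-0
  46 | 101110  (sole → essential)
  52 | -10100,11-100
  56 | 111-00,11100-
  57 | 11100-  (sole → essential)
  63 | 111111  (sole → essential)
Essential prime implicants: 00-111, 001000, 010001, 1000-0, 101110, 11100-, 111111

YES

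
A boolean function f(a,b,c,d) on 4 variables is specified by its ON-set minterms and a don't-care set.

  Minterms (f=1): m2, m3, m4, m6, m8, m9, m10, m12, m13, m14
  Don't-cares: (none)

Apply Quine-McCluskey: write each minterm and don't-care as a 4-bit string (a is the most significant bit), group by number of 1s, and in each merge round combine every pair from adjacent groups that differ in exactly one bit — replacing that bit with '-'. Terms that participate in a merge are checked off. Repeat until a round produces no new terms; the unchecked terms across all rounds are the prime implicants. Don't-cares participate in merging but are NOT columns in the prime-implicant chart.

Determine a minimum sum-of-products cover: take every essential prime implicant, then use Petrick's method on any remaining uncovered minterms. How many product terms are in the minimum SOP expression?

size-2^0 implicants → 0010(✓)  0011(✓)  0100(✓)  0110(✓)  1000(✓)  1001(✓)  1010(✓)  1100(✓)  1101(✓)  1110(✓)
size-2^1 implicants → -010(✓)  -100(✓)  -110(✓)  0-10(✓)  001-  01-0(✓)  1-00(✓)  1-01(✓)  1-10(✓)  10-0(✓)  100-(✓)  11-0(✓)  110-(✓)
size-2^2 implicants → --10  -1-0  1--0  1-0-
Unchecked terms (primes): --10, -1-0, 001-, 1--0, 1-0-
Minterm coverage:
  m2 ⊆ --10,001-
  m3 ⊆ 001- [E]
  m4 ⊆ -1-0 [E]
  m6 ⊆ --10,-1-0
  m8 ⊆ 1--0,1-0-
  m9 ⊆ 1-0- [E]
  m10 ⊆ --10,1--0
  m12 ⊆ -1-0,1--0,1-0-
  m13 ⊆ 1-0- [E]
  m14 ⊆ --10,-1-0,1--0
E = {-1-0, 001-, 1-0-}
Petrick residual → --10
Cover = cd' + bd' + a'b'c + ac'  |cover|=4

4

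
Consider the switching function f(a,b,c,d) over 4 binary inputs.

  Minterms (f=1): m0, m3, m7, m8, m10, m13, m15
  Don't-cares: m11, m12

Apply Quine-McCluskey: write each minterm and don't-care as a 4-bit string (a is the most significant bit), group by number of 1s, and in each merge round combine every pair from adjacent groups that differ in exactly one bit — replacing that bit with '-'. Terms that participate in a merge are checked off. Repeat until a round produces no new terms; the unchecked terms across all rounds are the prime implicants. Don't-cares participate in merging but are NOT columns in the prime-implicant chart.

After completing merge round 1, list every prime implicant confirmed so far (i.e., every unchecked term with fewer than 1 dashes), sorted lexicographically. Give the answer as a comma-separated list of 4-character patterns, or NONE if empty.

NONE

[col 0] 0000*, 0011*, 0111*, 1000*, 1010*, 1011*, 1100*, 1101*, 1111*
[col 1] -000, -011*, -111*, 0-11*, 1-00, 1-11*, 10-0, 101-, 11-1, 110-
[col 2] --11
Prime implicants: --11, -000, 1-00, 10-0, 101-, 11-1, 110-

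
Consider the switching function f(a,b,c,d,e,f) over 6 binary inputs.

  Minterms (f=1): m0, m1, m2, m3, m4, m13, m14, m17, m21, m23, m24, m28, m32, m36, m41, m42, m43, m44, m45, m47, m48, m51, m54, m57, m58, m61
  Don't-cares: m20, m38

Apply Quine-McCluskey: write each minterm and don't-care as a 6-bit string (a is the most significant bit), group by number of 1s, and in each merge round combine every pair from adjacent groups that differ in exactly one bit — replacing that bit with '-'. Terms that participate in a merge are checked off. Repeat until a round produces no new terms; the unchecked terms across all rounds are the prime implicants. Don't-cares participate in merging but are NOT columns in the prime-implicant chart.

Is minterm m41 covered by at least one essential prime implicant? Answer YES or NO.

YES

Round 0: 000000✓ 000001✓ 000010✓ 000011✓ 000100✓ 001101✓ 001110 010001✓ 010100✓ 010101✓ 010111✓ 011000✓ 011100✓ 100000✓ 100100✓ 100110✓ 101001✓ 101010✓ 101011✓ 101100✓ 101101✓ 101111✓ 110000✓ 110011 110110✓ 111001✓ 111010✓ 111101✓
Round 1: -00000✓ -00100✓ -01101 0-0001 0-0100 000-00✓ 0000-0✓ 0000-1✓ 00000-✓ 00001-✓ 01-100 010-01 0101-1 01010- 011-00 1-0000 1-0110 1-1001✓ 1-1010 1-1101✓ 10-100 100-00✓ 1001-0 101-01✓ 101-11✓ 1010-1✓ 10101- 1011-1✓ 10110- 111-01✓
Round 2: -00-00 0000-- 1-1-01 101--1
PIs = {-00-00, -01101, 0-0001, 0-0100, 0000--, 001110, 01-100, 010-01, 0101-1, 01010-, 011-00, 1-0000, 1-0110, 1-1-01, 1-1010, 10-100, 1001-0, 101--1, 10101-, 10110-, 110011}
Coverage chart:
  m0: -00-00,0000--
  m1: 0-0001,0000--
  m2: 0000-- ←essential
  m3: 0000-- ←essential
  m4: -00-00,0-0100
  m13: -01101 ←essential
  m14: 001110 ←essential
  m17: 0-0001,010-01
  m21: 010-01,0101-1,01010-
  m23: 0101-1 ←essential
  m24: 011-00 ←essential
  m28: 01-100,011-00
  m32: -00-00,1-0000
  m36: -00-00,10-100,1001-0
  m41: 1-1-01,101--1
  m42: 1-1010,10101-
  m43: 101--1,10101-
  m44: 10-100,10110-
  m45: -01101,1-1-01,101--1,10110-
  m47: 101--1 ←essential
  m48: 1-0000 ←essential
  m51: 110011 ←essential
  m54: 1-0110 ←essential
  m57: 1-1-01 ←essential
  m58: 1-1010 ←essential
  m61: 1-1-01 ←essential
Essential: -01101, 0000--, 001110, 0101-1, 011-00, 1-0000, 1-0110, 1-1-01, 1-1010, 101--1, 110011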